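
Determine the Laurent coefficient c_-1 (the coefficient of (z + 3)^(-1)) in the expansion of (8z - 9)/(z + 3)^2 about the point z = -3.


Step 1: Write the numerator in powers of (z + 3): 8z - 9 = 8(z + 3) + (8*(-3) - 9) = 8(z + 3) - 33
Step 2: Divide by (z + 3)^2: f(z) = -33(z + 3)^(-2) + 8(z + 3)^(-1)
Step 3: This finite sum is the Laurent series of f about z = -3.
Step 4: Coefficient of (z + 3)^(-1) = coefficient of (z + 3) in the re-centred numerator = 8

8


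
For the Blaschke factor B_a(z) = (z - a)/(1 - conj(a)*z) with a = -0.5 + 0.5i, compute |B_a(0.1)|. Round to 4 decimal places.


Step 1: Numerator z0 - a = 0.1 - (-0.5 + 0.5i) = 0.6 - 0.5i
Step 2: Denominator 1 - conj(a)*z0 = 1 - (-0.5 - 0.5i)*0.1 = 1.05 + 0.05i
Step 3: |z0 - a|^2 = 0.6^2 + (-0.5)^2 = 0.61; |1 - conj(a)*z0|^2 = 1.05^2 + 0.05^2 = 1.105
Step 4: |B_a(0.1)| = sqrt(0.61 / 1.105) = sqrt(0.552036)
Step 5: = 0.743

0.743


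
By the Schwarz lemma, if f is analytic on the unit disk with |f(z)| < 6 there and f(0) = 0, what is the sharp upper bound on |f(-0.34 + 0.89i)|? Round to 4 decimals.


Step 1: g = f/6 maps D -> D with g(0) = 0, so by the Schwarz lemma |g(z)| <= |z|, i.e. |f(z)| <= 6|z|; this is sharp (f(z) = 6z).
Step 2: |z0|^2 = (-0.34)^2 + 0.89^2 = 0.9077
Step 3: |z0| = sqrt(0.9077) = 0.952733
Step 4: Best bound = 6 * |z0| = 6 * 0.952733 = 5.7164

5.7164


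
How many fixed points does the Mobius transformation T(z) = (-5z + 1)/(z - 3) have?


Step 1: Fixed points satisfy T(z) = z
Step 2: z^2 + 2z - 1 = 0
Step 3: Discriminant = 2^2 - 4*1*(-1) = 8
Step 4: Number of fixed points = 2

2


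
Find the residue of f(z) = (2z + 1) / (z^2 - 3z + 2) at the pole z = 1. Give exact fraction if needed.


Step 1: Q(z) = z^2 - 3z + 2 = (z - 1)(z - 2)
Step 2: Q'(z) = 2z - 3
Step 3: Q'(1) = -1, P(1) = 3
Step 4: Res = P(1)/Q'(1) = 3/(-1) = -3

-3


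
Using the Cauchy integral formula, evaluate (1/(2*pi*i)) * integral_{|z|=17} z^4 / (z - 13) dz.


Step 1: f(z) = z^4, a = 13 is inside |z| = 17
Step 2: By Cauchy integral formula: (1/(2pi*i)) * integral = f(a)
Step 3: f(13) = 13^4 = 28561

28561


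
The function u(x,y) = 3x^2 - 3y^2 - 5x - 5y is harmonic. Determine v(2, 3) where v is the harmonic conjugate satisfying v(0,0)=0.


Step 1: v_x = -u_y = 6y + 5
Step 2: v_y = u_x = 6x - 5
Step 3: v = 6xy + 5x - 5y + C
Step 4: v(0,0) = 0 => C = 0
Step 5: v(2, 3) = 31

31


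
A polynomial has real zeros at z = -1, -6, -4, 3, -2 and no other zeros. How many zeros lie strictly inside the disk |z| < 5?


Step 1: Check each root:
  z = -1: |-1| = 1 < 5
  z = -6: |-6| = 6 >= 5
  z = -4: |-4| = 4 < 5
  z = 3: |3| = 3 < 5
  z = -2: |-2| = 2 < 5
Step 2: Count = 4

4


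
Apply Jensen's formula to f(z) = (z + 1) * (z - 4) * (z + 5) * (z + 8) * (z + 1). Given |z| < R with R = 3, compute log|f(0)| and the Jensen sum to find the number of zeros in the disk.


Jensen's formula: (1/2pi)*integral log|f(Re^it)|dt = log|f(0)| + sum_{|a_k|<R} log(R/|a_k|)
Step 1: f(0) = 1 * (-4) * 5 * 8 * 1 = -160
Step 2: log|f(0)| = log|-1| + log|4| + log|-5| + log|-8| + log|-1| = 5.0752
Step 3: Zeros inside |z| < 3: -1, -1
Step 4: Jensen sum = log(3/1) + log(3/1) = 2.1972
Step 5: n(R) = number of terms in the Jensen sum = count of zeros inside |z| < 3 = 2

2


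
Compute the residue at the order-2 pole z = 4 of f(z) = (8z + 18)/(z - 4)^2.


Step 1: Pole of order 2 at z = 4
Step 2: Res = lim d/dz [(z - 4)^2 * f(z)] as z -> 4
Step 3: (z - 4)^2 * f(z) = 8z + 18
Step 4: d/dz[8z + 18] = 8

8


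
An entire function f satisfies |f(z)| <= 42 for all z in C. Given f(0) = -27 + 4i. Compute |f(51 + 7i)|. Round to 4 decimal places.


Step 1: By Liouville's theorem, a bounded entire function is constant.
Step 2: f(z) = f(0) = -27 + 4i for all z.
Step 3: |f(w)| = |-27 + 4i| = sqrt(729 + 16)
Step 4: = 27.2947

27.2947


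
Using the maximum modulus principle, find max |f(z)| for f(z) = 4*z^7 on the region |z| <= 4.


Step 1: On |z| = 4, |f(z)| = 4 * |z|^7 = 4 * 4^7
Step 2: By maximum modulus principle, maximum is on boundary.
Step 3: Maximum = 4 * 16384 = 65536

65536


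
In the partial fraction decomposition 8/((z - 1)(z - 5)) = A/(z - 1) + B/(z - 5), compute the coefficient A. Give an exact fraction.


Step 1: Multiply both sides by (z - 1) and set z = 1
Step 2: A = 8 / (1 - 5)
Step 3: A = 8 / (-4)
Step 4: A = -2

-2


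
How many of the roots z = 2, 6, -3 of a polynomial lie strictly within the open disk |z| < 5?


Step 1: Check each root:
  z = 2: |2| = 2 < 5
  z = 6: |6| = 6 >= 5
  z = -3: |-3| = 3 < 5
Step 2: Count = 2

2


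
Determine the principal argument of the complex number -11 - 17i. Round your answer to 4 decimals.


Step 1: z = -11 - 17i
Step 2: arg(z) = atan2(-17, -11)
Step 3: arg(z) = -2.1451

-2.1451


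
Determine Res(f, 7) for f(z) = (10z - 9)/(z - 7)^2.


Step 1: Pole of order 2 at z = 7
Step 2: Res = lim d/dz [(z - 7)^2 * f(z)] as z -> 7
Step 3: (z - 7)^2 * f(z) = 10z - 9
Step 4: d/dz[10z - 9] = 10

10


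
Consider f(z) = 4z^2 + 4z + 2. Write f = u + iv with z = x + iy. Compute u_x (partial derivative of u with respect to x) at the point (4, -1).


Step 1: f(z) = 4(x+iy)^2 + 4(x+iy) + 2
Step 2: u = 4(x^2 - y^2) + 4x + 2
Step 3: u_x = 8x + 4
Step 4: At (4, -1): u_x = 32 + 4 = 36

36


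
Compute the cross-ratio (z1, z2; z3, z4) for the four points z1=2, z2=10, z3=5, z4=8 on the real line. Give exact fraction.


Step 1: (z1-z3)(z2-z4) = (-3) * 2 = -6
Step 2: (z1-z4)(z2-z3) = (-6) * 5 = -30
Step 3: Cross-ratio = 6/30 = 1/5

1/5


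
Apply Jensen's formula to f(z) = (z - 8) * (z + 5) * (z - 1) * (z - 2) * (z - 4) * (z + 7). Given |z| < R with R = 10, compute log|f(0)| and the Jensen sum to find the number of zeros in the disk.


Jensen's formula: (1/2pi)*integral log|f(Re^it)|dt = log|f(0)| + sum_{|a_k|<R} log(R/|a_k|)
Step 1: f(0) = (-8) * 5 * (-1) * (-2) * (-4) * 7 = 2240
Step 2: log|f(0)| = log|8| + log|-5| + log|1| + log|2| + log|4| + log|-7| = 7.7142
Step 3: Zeros inside |z| < 10: 8, -5, 1, 2, 4, -7
Step 4: Jensen sum = log(10/8) + log(10/5) + log(10/1) + log(10/2) + log(10/4) + log(10/7) = 6.1013
Step 5: n(R) = number of terms in the Jensen sum = count of zeros inside |z| < 10 = 6

6


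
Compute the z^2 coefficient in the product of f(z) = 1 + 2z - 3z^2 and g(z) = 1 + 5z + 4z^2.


Step 1: z^2 term in f*g comes from: (1)*(4z^2) + (2z)*(5z) + (-3z^2)*(1)
Step 2: = 4 + 10 - 3
Step 3: = 11

11


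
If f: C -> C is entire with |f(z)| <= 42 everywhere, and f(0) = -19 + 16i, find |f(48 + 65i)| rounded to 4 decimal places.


Step 1: By Liouville's theorem, a bounded entire function is constant.
Step 2: f(z) = f(0) = -19 + 16i for all z.
Step 3: |f(w)| = |-19 + 16i| = sqrt(361 + 256)
Step 4: = 24.8395

24.8395


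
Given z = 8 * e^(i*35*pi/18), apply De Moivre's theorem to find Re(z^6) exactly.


Step 1: By De Moivre's theorem, z^6 = 8^6 * e^(i*6*35*pi/18) = 262144 * (cos(35*pi/3) + i*sin(35*pi/3))
Step 2: |z|^6 = 8^6 = 262144
Step 3: Reduce the angle mod 2*pi: 35*pi/3 - 10*pi = 5*pi/3
Step 4: cos(5*pi/3) = 1/2
Step 5: Re(z^6) = 262144 * 1/2 = 131072

131072


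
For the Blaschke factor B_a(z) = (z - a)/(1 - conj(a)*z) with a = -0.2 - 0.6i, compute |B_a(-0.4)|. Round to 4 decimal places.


Step 1: Numerator z0 - a = -0.4 - (-0.2 - 0.6i) = -0.2 + 0.6i
Step 2: Denominator 1 - conj(a)*z0 = 1 - (-0.2 + 0.6i)*(-0.4) = 0.92 + 0.24i
Step 3: |z0 - a|^2 = (-0.2)^2 + 0.6^2 = 0.4; |1 - conj(a)*z0|^2 = 0.92^2 + 0.24^2 = 0.904
Step 4: |B_a(-0.4)| = sqrt(0.4 / 0.904) = sqrt(0.442478)
Step 5: = 0.6652

0.6652


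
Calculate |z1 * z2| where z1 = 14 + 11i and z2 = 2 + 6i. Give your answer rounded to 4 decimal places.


Step 1: |z1| = sqrt(14^2 + 11^2) = sqrt(317)
Step 2: |z2| = sqrt(2^2 + 6^2) = sqrt(40)
Step 3: |z1*z2| = |z1|*|z2| = sqrt(317) * sqrt(40) = sqrt(317 * 40) = sqrt(12680)
Step 4: = 112.6055

112.6055


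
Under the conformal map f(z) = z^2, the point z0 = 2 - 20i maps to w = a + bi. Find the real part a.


Step 1: z0 = 2 - 20i
Step 2: z0^2 = 2^2 - (-20)^2 - 80i
Step 3: real part = 4 - 400 = -396

-396


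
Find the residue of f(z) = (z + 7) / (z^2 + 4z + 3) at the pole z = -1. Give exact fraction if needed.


Step 1: Q(z) = z^2 + 4z + 3 = (z + 1)(z + 3)
Step 2: Q'(z) = 2z + 4
Step 3: Q'(-1) = 2, P(-1) = 6
Step 4: Res = P(-1)/Q'(-1) = 6/2 = 3

3


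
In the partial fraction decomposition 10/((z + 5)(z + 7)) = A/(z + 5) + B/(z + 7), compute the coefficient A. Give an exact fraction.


Step 1: Multiply both sides by (z + 5) and set z = -5
Step 2: A = 10 / (-5 + 7)
Step 3: A = 10 / 2
Step 4: A = 5

5


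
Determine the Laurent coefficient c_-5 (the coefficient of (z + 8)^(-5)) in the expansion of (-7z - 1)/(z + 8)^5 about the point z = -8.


Step 1: Write the numerator in powers of (z + 8): -7z - 1 = -7(z + 8) + (-7*(-8) - 1) = -7(z + 8) + 55
Step 2: Divide by (z + 8)^5: f(z) = 55(z + 8)^(-5) - 7(z + 8)^(-4)
Step 3: This finite sum is the Laurent series of f about z = -8.
Step 4: Coefficient of (z + 8)^(-5) = -7*(-8) - 1 = 55

55


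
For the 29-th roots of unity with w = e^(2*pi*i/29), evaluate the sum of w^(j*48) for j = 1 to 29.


Step 1: The sum sum_{j=1}^{n} w^(k*j) equals n if n | k, else 0.
Step 2: Here n = 29, k = 48
Step 3: Does n divide k? 29 | 48 -> False
Step 4: Sum = 0

0


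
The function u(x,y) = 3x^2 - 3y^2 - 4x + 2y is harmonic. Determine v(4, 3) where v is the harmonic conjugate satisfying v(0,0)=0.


Step 1: v_x = -u_y = 6y - 2
Step 2: v_y = u_x = 6x - 4
Step 3: v = 6xy - 2x - 4y + C
Step 4: v(0,0) = 0 => C = 0
Step 5: v(4, 3) = 52

52


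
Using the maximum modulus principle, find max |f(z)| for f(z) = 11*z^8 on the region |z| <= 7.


Step 1: On |z| = 7, |f(z)| = 11 * |z|^8 = 11 * 7^8
Step 2: By maximum modulus principle, maximum is on boundary.
Step 3: Maximum = 11 * 5764801 = 63412811

63412811


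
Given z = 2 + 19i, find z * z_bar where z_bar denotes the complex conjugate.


Step 1: conj(z) = 2 - 19i
Step 2: z * conj(z) = 2^2 + 19^2
Step 3: = 4 + 361 = 365

365


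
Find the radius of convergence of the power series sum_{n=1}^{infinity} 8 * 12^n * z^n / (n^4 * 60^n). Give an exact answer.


Step 1: General term a_n = 8 * 12^n / (n^4 * 60^n)
Step 2: By the root test, |a_n|^(1/n) = 8^(1/n) * 12 / (n^(4/n) * 60) -> 12/60 as n -> infinity (since 8^(1/n) -> 1 and n^(4/n) -> 1)
Step 3: R = 1/lim|a_n|^(1/n) = 60/12 = 5

5


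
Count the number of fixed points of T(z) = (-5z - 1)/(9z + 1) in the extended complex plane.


Step 1: Fixed points satisfy T(z) = z
Step 2: 9z^2 + 6z + 1 = 0
Step 3: Discriminant = 6^2 - 4*9*1 = 0
Step 4: Number of fixed points = 1

1


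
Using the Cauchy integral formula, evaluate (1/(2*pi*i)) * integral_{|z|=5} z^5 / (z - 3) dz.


Step 1: f(z) = z^5, a = 3 is inside |z| = 5
Step 2: By Cauchy integral formula: (1/(2pi*i)) * integral = f(a)
Step 3: f(3) = 3^5 = 243

243


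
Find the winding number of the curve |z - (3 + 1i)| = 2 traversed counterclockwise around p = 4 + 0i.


Step 1: Center c = (3, 1), radius = 2
Step 2: |p - c|^2 = 1^2 + (-1)^2 = 2
Step 3: r^2 = 4
Step 4: |p-c| < r so winding number = 1

1


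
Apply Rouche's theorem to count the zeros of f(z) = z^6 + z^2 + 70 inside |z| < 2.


Step 1: On |z| = 2 the three terms have sizes |z^6| = 2^6 = 64, |z^2| = 2^2 = 4, |70| = 70
Step 2: The dominant term is g(z) = 70; let h(z) = z^6 + z^2 so f = g + h
Step 3: On |z| = 2: |g| = 70 and |h| <= 64 + 4 = 68
Step 4: Since 70 > 68, |h| < |g| on |z| = 2, so by Rouche f has the same number of zeros as g inside |z| < 2
Step 5: g(z) = 70 is a nonzero constant with no zeros inside |z| < 2. Answer = 0

0


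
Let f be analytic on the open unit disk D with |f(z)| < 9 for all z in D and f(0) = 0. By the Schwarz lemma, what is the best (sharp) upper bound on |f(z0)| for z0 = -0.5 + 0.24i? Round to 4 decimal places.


Step 1: g = f/9 maps D -> D with g(0) = 0, so by the Schwarz lemma |g(z)| <= |z|, i.e. |f(z)| <= 9|z|; this is sharp (f(z) = 9z).
Step 2: |z0|^2 = (-0.5)^2 + 0.24^2 = 0.3076
Step 3: |z0| = sqrt(0.3076) = 0.554617
Step 4: Best bound = 9 * |z0| = 9 * 0.554617 = 4.9916

4.9916


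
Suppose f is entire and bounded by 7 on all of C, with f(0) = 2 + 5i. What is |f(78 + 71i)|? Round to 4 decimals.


Step 1: By Liouville's theorem, a bounded entire function is constant.
Step 2: f(z) = f(0) = 2 + 5i for all z.
Step 3: |f(w)| = |2 + 5i| = sqrt(4 + 25)
Step 4: = 5.3852

5.3852


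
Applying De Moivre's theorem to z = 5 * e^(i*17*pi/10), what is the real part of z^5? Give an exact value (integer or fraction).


Step 1: By De Moivre's theorem, z^5 = 5^5 * e^(i*5*17*pi/10) = 3125 * (cos(17*pi/2) + i*sin(17*pi/2))
Step 2: |z|^5 = 5^5 = 3125
Step 3: Reduce the angle mod 2*pi: 17*pi/2 - 8*pi = pi/2
Step 4: cos(pi/2) = 0
Step 5: Re(z^5) = 3125 * 0 = 0

0


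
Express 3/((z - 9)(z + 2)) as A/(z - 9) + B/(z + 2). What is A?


Step 1: Multiply both sides by (z - 9) and set z = 9
Step 2: A = 3 / (9 + 2)
Step 3: A = 3 / 11
Step 4: A = 3/11

3/11


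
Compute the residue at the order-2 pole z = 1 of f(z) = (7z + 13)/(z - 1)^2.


Step 1: Pole of order 2 at z = 1
Step 2: Res = lim d/dz [(z - 1)^2 * f(z)] as z -> 1
Step 3: (z - 1)^2 * f(z) = 7z + 13
Step 4: d/dz[7z + 13] = 7

7


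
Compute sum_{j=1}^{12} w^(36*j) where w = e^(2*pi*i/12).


Step 1: The sum sum_{j=1}^{n} w^(k*j) equals n if n | k, else 0.
Step 2: Here n = 12, k = 36
Step 3: Does n divide k? 12 | 36 -> True
Step 4: Sum = 12

12


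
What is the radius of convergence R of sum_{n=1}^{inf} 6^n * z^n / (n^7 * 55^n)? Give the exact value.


Step 1: General term a_n = 6^n / (n^7 * 55^n)
Step 2: By the root test, |a_n|^(1/n) = 6 / (n^(7/n) * 55) -> 6/55 as n -> infinity (since n^(7/n) -> 1)
Step 3: R = 1/lim|a_n|^(1/n) = 55/6

55/6


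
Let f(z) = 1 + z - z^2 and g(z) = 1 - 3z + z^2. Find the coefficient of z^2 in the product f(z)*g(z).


Step 1: z^2 term in f*g comes from: (1)*(z^2) + (z)*(-3z) + (-z^2)*(1)
Step 2: = 1 - 3 - 1
Step 3: = -3

-3


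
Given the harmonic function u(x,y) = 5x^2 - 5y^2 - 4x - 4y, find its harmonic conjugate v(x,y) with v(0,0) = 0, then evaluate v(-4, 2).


Step 1: v_x = -u_y = 10y + 4
Step 2: v_y = u_x = 10x - 4
Step 3: v = 10xy + 4x - 4y + C
Step 4: v(0,0) = 0 => C = 0
Step 5: v(-4, 2) = -104

-104


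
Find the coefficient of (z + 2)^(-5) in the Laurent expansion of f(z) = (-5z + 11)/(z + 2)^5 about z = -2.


Step 1: Write the numerator in powers of (z + 2): -5z + 11 = -5(z + 2) + (-5*(-2) + 11) = -5(z + 2) + 21
Step 2: Divide by (z + 2)^5: f(z) = 21(z + 2)^(-5) - 5(z + 2)^(-4)
Step 3: This finite sum is the Laurent series of f about z = -2.
Step 4: Coefficient of (z + 2)^(-5) = -5*(-2) + 11 = 21

21


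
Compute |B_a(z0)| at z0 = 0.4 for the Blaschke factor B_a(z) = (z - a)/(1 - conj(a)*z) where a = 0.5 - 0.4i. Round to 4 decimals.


Step 1: Numerator z0 - a = 0.4 - (0.5 - 0.4i) = -0.1 + 0.4i
Step 2: Denominator 1 - conj(a)*z0 = 1 - (0.5 + 0.4i)*0.4 = 0.8 - 0.16i
Step 3: |z0 - a|^2 = (-0.1)^2 + 0.4^2 = 0.17; |1 - conj(a)*z0|^2 = 0.8^2 + (-0.16)^2 = 0.6656
Step 4: |B_a(0.4)| = sqrt(0.17 / 0.6656) = sqrt(0.255409)
Step 5: = 0.5054

0.5054


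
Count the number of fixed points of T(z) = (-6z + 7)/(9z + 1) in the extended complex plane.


Step 1: Fixed points satisfy T(z) = z
Step 2: 9z^2 + 7z - 7 = 0
Step 3: Discriminant = 7^2 - 4*9*(-7) = 301
Step 4: Number of fixed points = 2

2


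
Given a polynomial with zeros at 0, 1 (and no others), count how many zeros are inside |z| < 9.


Step 1: Check each root:
  z = 0: |0| = 0 < 9
  z = 1: |1| = 1 < 9
Step 2: Count = 2

2


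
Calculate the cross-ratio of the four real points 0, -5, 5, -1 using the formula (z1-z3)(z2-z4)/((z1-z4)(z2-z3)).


Step 1: (z1-z3)(z2-z4) = (-5) * (-4) = 20
Step 2: (z1-z4)(z2-z3) = 1 * (-10) = -10
Step 3: Cross-ratio = -20/10 = -2

-2


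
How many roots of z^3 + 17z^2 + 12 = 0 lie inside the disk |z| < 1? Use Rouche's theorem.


Step 1: On |z| = 1 the three terms have sizes |z^3| = 1^3 = 1, |17z^2| = 17*1^2 = 17, |12| = 12
Step 2: The dominant term is g(z) = 17z^2; let h(z) = z^3 + 12 so f = g + h
Step 3: On |z| = 1: |g| = 17 and |h| <= 1 + 12 = 13
Step 4: Since 17 > 13, |h| < |g| on |z| = 1, so by Rouche f has the same number of zeros as g inside |z| < 1
Step 5: g(z) = 17z^2 has 2 zeros (at the origin, multiplicity 2) inside |z| < 1. Answer = 2

2


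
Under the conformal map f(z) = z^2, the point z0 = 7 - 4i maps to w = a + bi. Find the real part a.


Step 1: z0 = 7 - 4i
Step 2: z0^2 = 7^2 - (-4)^2 - 56i
Step 3: real part = 49 - 16 = 33

33


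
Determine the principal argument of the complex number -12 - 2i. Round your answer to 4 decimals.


Step 1: z = -12 - 2i
Step 2: arg(z) = atan2(-2, -12)
Step 3: arg(z) = -2.9764

-2.9764


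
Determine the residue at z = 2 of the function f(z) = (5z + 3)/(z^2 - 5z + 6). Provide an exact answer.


Step 1: Q(z) = z^2 - 5z + 6 = (z - 2)(z - 3)
Step 2: Q'(z) = 2z - 5
Step 3: Q'(2) = -1, P(2) = 13
Step 4: Res = P(2)/Q'(2) = 13/(-1) = -13

-13


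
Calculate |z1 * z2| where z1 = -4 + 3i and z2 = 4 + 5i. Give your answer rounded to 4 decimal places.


Step 1: |z1| = sqrt((-4)^2 + 3^2) = sqrt(25)
Step 2: |z2| = sqrt(4^2 + 5^2) = sqrt(41)
Step 3: |z1*z2| = |z1|*|z2| = sqrt(25) * sqrt(41) = sqrt(25 * 41) = sqrt(1025)
Step 4: = 32.0156

32.0156


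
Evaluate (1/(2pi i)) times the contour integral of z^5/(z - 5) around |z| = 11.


Step 1: f(z) = z^5, a = 5 is inside |z| = 11
Step 2: By Cauchy integral formula: (1/(2pi*i)) * integral = f(a)
Step 3: f(5) = 5^5 = 3125

3125


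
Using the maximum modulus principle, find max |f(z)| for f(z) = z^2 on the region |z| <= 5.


Step 1: On |z| = 5, |f(z)| = |z|^2 = 5^2
Step 2: By maximum modulus principle, maximum is on boundary.
Step 3: Maximum = 25 = 25

25


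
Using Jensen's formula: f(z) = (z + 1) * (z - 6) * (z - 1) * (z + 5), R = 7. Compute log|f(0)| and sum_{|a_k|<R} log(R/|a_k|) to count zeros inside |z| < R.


Jensen's formula: (1/2pi)*integral log|f(Re^it)|dt = log|f(0)| + sum_{|a_k|<R} log(R/|a_k|)
Step 1: f(0) = 1 * (-6) * (-1) * 5 = 30
Step 2: log|f(0)| = log|-1| + log|6| + log|1| + log|-5| = 3.4012
Step 3: Zeros inside |z| < 7: -1, 6, 1, -5
Step 4: Jensen sum = log(7/1) + log(7/6) + log(7/1) + log(7/5) = 4.3824
Step 5: n(R) = number of terms in the Jensen sum = count of zeros inside |z| < 7 = 4

4


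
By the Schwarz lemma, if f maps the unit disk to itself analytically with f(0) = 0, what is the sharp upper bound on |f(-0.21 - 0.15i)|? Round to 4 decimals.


Step 1: Schwarz lemma: if f: D -> D is analytic with f(0) = 0, then |f(z)| <= |z| for all z in D, and this is sharp (f(z) = z).
Step 2: |z0|^2 = (-0.21)^2 + (-0.15)^2 = 0.0666
Step 3: |z0| = sqrt(0.0666) = 0.25807
Step 4: Best bound = |z0| = 0.2581

0.2581


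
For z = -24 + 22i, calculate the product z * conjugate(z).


Step 1: conj(z) = -24 - 22i
Step 2: z * conj(z) = (-24)^2 + 22^2
Step 3: = 576 + 484 = 1060

1060


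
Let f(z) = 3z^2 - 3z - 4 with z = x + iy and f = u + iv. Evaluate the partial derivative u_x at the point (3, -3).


Step 1: f(z) = 3(x+iy)^2 - 3(x+iy) - 4
Step 2: u = 3(x^2 - y^2) - 3x - 4
Step 3: u_x = 6x - 3
Step 4: At (3, -3): u_x = 18 - 3 = 15

15


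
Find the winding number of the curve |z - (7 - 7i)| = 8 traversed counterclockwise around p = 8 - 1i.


Step 1: Center c = (7, -7), radius = 8
Step 2: |p - c|^2 = 1^2 + 6^2 = 37
Step 3: r^2 = 64
Step 4: |p-c| < r so winding number = 1

1


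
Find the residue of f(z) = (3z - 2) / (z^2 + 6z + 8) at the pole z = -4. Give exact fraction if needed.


Step 1: Q(z) = z^2 + 6z + 8 = (z + 4)(z + 2)
Step 2: Q'(z) = 2z + 6
Step 3: Q'(-4) = -2, P(-4) = -14
Step 4: Res = P(-4)/Q'(-4) = -14/(-2) = 7

7


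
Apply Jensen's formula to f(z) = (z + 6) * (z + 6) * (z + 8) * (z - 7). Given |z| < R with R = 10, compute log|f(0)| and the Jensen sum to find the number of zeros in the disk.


Jensen's formula: (1/2pi)*integral log|f(Re^it)|dt = log|f(0)| + sum_{|a_k|<R} log(R/|a_k|)
Step 1: f(0) = 6 * 6 * 8 * (-7) = -2016
Step 2: log|f(0)| = log|-6| + log|-6| + log|-8| + log|7| = 7.6089
Step 3: Zeros inside |z| < 10: -6, -6, -8, 7
Step 4: Jensen sum = log(10/6) + log(10/6) + log(10/8) + log(10/7) = 1.6015
Step 5: n(R) = number of terms in the Jensen sum = count of zeros inside |z| < 10 = 4

4


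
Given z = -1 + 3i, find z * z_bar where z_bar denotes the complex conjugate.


Step 1: conj(z) = -1 - 3i
Step 2: z * conj(z) = (-1)^2 + 3^2
Step 3: = 1 + 9 = 10

10


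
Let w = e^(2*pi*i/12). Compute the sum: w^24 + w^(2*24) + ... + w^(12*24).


Step 1: The sum sum_{j=1}^{n} w^(k*j) equals n if n | k, else 0.
Step 2: Here n = 12, k = 24
Step 3: Does n divide k? 12 | 24 -> True
Step 4: Sum = 12

12


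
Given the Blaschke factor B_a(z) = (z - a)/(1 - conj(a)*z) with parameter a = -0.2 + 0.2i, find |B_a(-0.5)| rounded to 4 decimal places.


Step 1: Numerator z0 - a = -0.5 - (-0.2 + 0.2i) = -0.3 - 0.2i
Step 2: Denominator 1 - conj(a)*z0 = 1 - (-0.2 - 0.2i)*(-0.5) = 0.9 - 0.1i
Step 3: |z0 - a|^2 = (-0.3)^2 + (-0.2)^2 = 0.13; |1 - conj(a)*z0|^2 = 0.9^2 + (-0.1)^2 = 0.82
Step 4: |B_a(-0.5)| = sqrt(0.13 / 0.82) = sqrt(0.158537)
Step 5: = 0.3982

0.3982


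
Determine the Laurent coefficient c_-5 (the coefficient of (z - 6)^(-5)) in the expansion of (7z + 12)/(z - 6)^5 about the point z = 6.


Step 1: Write the numerator in powers of (z - 6): 7z + 12 = 7(z - 6) + (7*6 + 12) = 7(z - 6) + 54
Step 2: Divide by (z - 6)^5: f(z) = 54(z - 6)^(-5) + 7(z - 6)^(-4)
Step 3: This finite sum is the Laurent series of f about z = 6.
Step 4: Coefficient of (z - 6)^(-5) = 7*6 + 12 = 54

54


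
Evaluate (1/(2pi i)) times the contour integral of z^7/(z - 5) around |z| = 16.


Step 1: f(z) = z^7, a = 5 is inside |z| = 16
Step 2: By Cauchy integral formula: (1/(2pi*i)) * integral = f(a)
Step 3: f(5) = 5^7 = 78125

78125


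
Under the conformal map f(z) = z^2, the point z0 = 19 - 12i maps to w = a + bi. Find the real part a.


Step 1: z0 = 19 - 12i
Step 2: z0^2 = 19^2 - (-12)^2 - 456i
Step 3: real part = 361 - 144 = 217

217


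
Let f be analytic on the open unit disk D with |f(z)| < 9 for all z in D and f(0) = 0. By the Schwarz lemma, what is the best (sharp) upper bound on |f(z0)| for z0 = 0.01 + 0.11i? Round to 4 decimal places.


Step 1: g = f/9 maps D -> D with g(0) = 0, so by the Schwarz lemma |g(z)| <= |z|, i.e. |f(z)| <= 9|z|; this is sharp (f(z) = 9z).
Step 2: |z0|^2 = 0.01^2 + 0.11^2 = 0.0122
Step 3: |z0| = sqrt(0.0122) = 0.110454
Step 4: Best bound = 9 * |z0| = 9 * 0.110454 = 0.9941

0.9941


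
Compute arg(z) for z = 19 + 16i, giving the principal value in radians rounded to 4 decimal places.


Step 1: z = 19 + 16i
Step 2: arg(z) = atan2(16, 19)
Step 3: arg(z) = 0.6999

0.6999


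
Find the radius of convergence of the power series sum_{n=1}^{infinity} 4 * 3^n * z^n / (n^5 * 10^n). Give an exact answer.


Step 1: General term a_n = 4 * 3^n / (n^5 * 10^n)
Step 2: By the root test, |a_n|^(1/n) = 4^(1/n) * 3 / (n^(5/n) * 10) -> 3/10 as n -> infinity (since 4^(1/n) -> 1 and n^(5/n) -> 1)
Step 3: R = 1/lim|a_n|^(1/n) = 10/3

10/3


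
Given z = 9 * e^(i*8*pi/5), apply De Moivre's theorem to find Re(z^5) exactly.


Step 1: By De Moivre's theorem, z^5 = 9^5 * e^(i*5*8*pi/5) = 59049 * (cos(8*pi) + i*sin(8*pi))
Step 2: |z|^5 = 9^5 = 59049
Step 3: Reduce the angle mod 2*pi: 8*pi - 8*pi = 0
Step 4: cos(0) = 1
Step 5: Re(z^5) = 59049 * 1 = 59049

59049


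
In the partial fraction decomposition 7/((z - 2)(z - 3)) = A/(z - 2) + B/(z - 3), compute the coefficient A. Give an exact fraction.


Step 1: Multiply both sides by (z - 2) and set z = 2
Step 2: A = 7 / (2 - 3)
Step 3: A = 7 / (-1)
Step 4: A = -7

-7


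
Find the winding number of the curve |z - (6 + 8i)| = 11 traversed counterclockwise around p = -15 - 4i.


Step 1: Center c = (6, 8), radius = 11
Step 2: |p - c|^2 = (-21)^2 + (-12)^2 = 585
Step 3: r^2 = 121
Step 4: |p-c| > r so winding number = 0

0


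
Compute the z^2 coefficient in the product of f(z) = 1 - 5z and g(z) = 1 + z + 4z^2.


Step 1: z^2 term in f*g comes from: (1)*(4z^2) + (-5z)*(z) + (0)*(1)
Step 2: = 4 - 5 + 0
Step 3: = -1

-1


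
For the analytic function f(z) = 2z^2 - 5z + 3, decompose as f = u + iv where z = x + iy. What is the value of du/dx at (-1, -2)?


Step 1: f(z) = 2(x+iy)^2 - 5(x+iy) + 3
Step 2: u = 2(x^2 - y^2) - 5x + 3
Step 3: u_x = 4x - 5
Step 4: At (-1, -2): u_x = -4 - 5 = -9

-9


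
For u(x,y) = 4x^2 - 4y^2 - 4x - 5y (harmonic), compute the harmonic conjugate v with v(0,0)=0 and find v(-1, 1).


Step 1: v_x = -u_y = 8y + 5
Step 2: v_y = u_x = 8x - 4
Step 3: v = 8xy + 5x - 4y + C
Step 4: v(0,0) = 0 => C = 0
Step 5: v(-1, 1) = -17

-17


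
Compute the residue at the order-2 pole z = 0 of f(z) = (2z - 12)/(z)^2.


Step 1: Pole of order 2 at z = 0
Step 2: Res = lim d/dz [(z)^2 * f(z)] as z -> 0
Step 3: (z)^2 * f(z) = 2z - 12
Step 4: d/dz[2z - 12] = 2

2


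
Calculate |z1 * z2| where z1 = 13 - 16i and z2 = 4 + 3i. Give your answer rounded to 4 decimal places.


Step 1: |z1| = sqrt(13^2 + (-16)^2) = sqrt(425)
Step 2: |z2| = sqrt(4^2 + 3^2) = sqrt(25)
Step 3: |z1*z2| = |z1|*|z2| = sqrt(425) * sqrt(25) = sqrt(425 * 25) = sqrt(10625)
Step 4: = 103.0776

103.0776


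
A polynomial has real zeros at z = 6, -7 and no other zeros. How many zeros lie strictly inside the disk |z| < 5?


Step 1: Check each root:
  z = 6: |6| = 6 >= 5
  z = -7: |-7| = 7 >= 5
Step 2: Count = 0

0


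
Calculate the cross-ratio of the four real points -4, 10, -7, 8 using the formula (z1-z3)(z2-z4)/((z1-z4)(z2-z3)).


Step 1: (z1-z3)(z2-z4) = 3 * 2 = 6
Step 2: (z1-z4)(z2-z3) = (-12) * 17 = -204
Step 3: Cross-ratio = -6/204 = -1/34

-1/34


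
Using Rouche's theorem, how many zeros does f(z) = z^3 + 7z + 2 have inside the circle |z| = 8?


Step 1: On |z| = 8 the three terms have sizes |z^3| = 8^3 = 512, |7z| = 7*8 = 56, |2| = 2
Step 2: The dominant term is g(z) = z^3; let h(z) = 7z + 2 so f = g + h
Step 3: On |z| = 8: |g| = 512 and |h| <= 56 + 2 = 58
Step 4: Since 512 > 58, |h| < |g| on |z| = 8, so by Rouche f has the same number of zeros as g inside |z| < 8
Step 5: g(z) = z^3 has 3 zeros (all at the origin) inside |z| < 8. Answer = 3

3


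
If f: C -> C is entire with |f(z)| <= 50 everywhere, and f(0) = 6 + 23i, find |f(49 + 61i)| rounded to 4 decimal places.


Step 1: By Liouville's theorem, a bounded entire function is constant.
Step 2: f(z) = f(0) = 6 + 23i for all z.
Step 3: |f(w)| = |6 + 23i| = sqrt(36 + 529)
Step 4: = 23.7697

23.7697


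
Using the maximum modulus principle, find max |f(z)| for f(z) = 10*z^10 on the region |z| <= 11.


Step 1: On |z| = 11, |f(z)| = 10 * |z|^10 = 10 * 11^10
Step 2: By maximum modulus principle, maximum is on boundary.
Step 3: Maximum = 10 * 25937424601 = 259374246010

259374246010


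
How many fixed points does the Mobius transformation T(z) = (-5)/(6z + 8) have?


Step 1: Fixed points satisfy T(z) = z
Step 2: 6z^2 + 8z + 5 = 0
Step 3: Discriminant = 8^2 - 4*6*5 = -56
Step 4: Number of fixed points = 2

2


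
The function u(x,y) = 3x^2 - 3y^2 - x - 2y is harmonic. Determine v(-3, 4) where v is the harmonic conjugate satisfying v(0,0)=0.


Step 1: v_x = -u_y = 6y + 2
Step 2: v_y = u_x = 6x - 1
Step 3: v = 6xy + 2x - y + C
Step 4: v(0,0) = 0 => C = 0
Step 5: v(-3, 4) = -82

-82


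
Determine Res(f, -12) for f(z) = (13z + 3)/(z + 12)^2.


Step 1: Pole of order 2 at z = -12
Step 2: Res = lim d/dz [(z + 12)^2 * f(z)] as z -> -12
Step 3: (z + 12)^2 * f(z) = 13z + 3
Step 4: d/dz[13z + 3] = 13

13


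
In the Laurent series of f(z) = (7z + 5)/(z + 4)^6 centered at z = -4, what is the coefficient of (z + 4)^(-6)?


Step 1: Write the numerator in powers of (z + 4): 7z + 5 = 7(z + 4) + (7*(-4) + 5) = 7(z + 4) - 23
Step 2: Divide by (z + 4)^6: f(z) = -23(z + 4)^(-6) + 7(z + 4)^(-5)
Step 3: This finite sum is the Laurent series of f about z = -4.
Step 4: Coefficient of (z + 4)^(-6) = 7*(-4) + 5 = -23

-23


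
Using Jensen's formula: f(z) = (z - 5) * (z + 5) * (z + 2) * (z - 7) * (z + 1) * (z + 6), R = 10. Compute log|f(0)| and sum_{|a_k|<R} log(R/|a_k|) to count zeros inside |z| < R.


Jensen's formula: (1/2pi)*integral log|f(Re^it)|dt = log|f(0)| + sum_{|a_k|<R} log(R/|a_k|)
Step 1: f(0) = (-5) * 5 * 2 * (-7) * 1 * 6 = 2100
Step 2: log|f(0)| = log|5| + log|-5| + log|-2| + log|7| + log|-1| + log|-6| = 7.6497
Step 3: Zeros inside |z| < 10: 5, -5, -2, 7, -1, -6
Step 4: Jensen sum = log(10/5) + log(10/5) + log(10/2) + log(10/7) + log(10/1) + log(10/6) = 6.1658
Step 5: n(R) = number of terms in the Jensen sum = count of zeros inside |z| < 10 = 6

6


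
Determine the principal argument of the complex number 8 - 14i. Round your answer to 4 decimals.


Step 1: z = 8 - 14i
Step 2: arg(z) = atan2(-14, 8)
Step 3: arg(z) = -1.0517

-1.0517


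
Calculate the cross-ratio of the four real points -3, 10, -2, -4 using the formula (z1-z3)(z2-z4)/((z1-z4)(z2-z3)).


Step 1: (z1-z3)(z2-z4) = (-1) * 14 = -14
Step 2: (z1-z4)(z2-z3) = 1 * 12 = 12
Step 3: Cross-ratio = -14/12 = -7/6

-7/6


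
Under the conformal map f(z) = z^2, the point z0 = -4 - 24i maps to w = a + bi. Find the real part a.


Step 1: z0 = -4 - 24i
Step 2: z0^2 = (-4)^2 - (-24)^2 + 192i
Step 3: real part = 16 - 576 = -560

-560


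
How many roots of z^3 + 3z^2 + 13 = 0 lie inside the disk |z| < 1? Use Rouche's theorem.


Step 1: On |z| = 1 the three terms have sizes |z^3| = 1^3 = 1, |3z^2| = 3*1^2 = 3, |13| = 13
Step 2: The dominant term is g(z) = 13; let h(z) = z^3 + 3z^2 so f = g + h
Step 3: On |z| = 1: |g| = 13 and |h| <= 1 + 3 = 4
Step 4: Since 13 > 4, |h| < |g| on |z| = 1, so by Rouche f has the same number of zeros as g inside |z| < 1
Step 5: g(z) = 13 is a nonzero constant with no zeros inside |z| < 1. Answer = 0

0


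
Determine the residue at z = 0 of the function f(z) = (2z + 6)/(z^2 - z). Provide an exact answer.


Step 1: Q(z) = z^2 - z = (z)(z - 1)
Step 2: Q'(z) = 2z - 1
Step 3: Q'(0) = -1, P(0) = 6
Step 4: Res = P(0)/Q'(0) = 6/(-1) = -6

-6


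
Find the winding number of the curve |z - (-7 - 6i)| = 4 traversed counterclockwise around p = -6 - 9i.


Step 1: Center c = (-7, -6), radius = 4
Step 2: |p - c|^2 = 1^2 + (-3)^2 = 10
Step 3: r^2 = 16
Step 4: |p-c| < r so winding number = 1

1


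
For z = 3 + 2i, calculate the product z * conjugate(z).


Step 1: conj(z) = 3 - 2i
Step 2: z * conj(z) = 3^2 + 2^2
Step 3: = 9 + 4 = 13

13


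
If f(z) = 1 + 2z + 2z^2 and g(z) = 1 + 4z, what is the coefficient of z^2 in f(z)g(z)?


Step 1: z^2 term in f*g comes from: (1)*(0) + (2z)*(4z) + (2z^2)*(1)
Step 2: = 0 + 8 + 2
Step 3: = 10

10


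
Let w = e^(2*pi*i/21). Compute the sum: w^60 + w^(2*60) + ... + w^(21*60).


Step 1: The sum sum_{j=1}^{n} w^(k*j) equals n if n | k, else 0.
Step 2: Here n = 21, k = 60
Step 3: Does n divide k? 21 | 60 -> False
Step 4: Sum = 0

0


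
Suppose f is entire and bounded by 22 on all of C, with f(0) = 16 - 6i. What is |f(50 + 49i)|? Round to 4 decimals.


Step 1: By Liouville's theorem, a bounded entire function is constant.
Step 2: f(z) = f(0) = 16 - 6i for all z.
Step 3: |f(w)| = |16 - 6i| = sqrt(256 + 36)
Step 4: = 17.088

17.088


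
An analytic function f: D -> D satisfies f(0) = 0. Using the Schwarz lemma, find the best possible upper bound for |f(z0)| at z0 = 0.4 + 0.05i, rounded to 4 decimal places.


Step 1: Schwarz lemma: if f: D -> D is analytic with f(0) = 0, then |f(z)| <= |z| for all z in D, and this is sharp (f(z) = z).
Step 2: |z0|^2 = 0.4^2 + 0.05^2 = 0.1625
Step 3: |z0| = sqrt(0.1625) = 0.403113
Step 4: Best bound = |z0| = 0.4031

0.4031


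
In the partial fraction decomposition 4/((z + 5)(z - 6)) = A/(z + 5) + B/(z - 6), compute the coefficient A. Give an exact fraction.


Step 1: Multiply both sides by (z + 5) and set z = -5
Step 2: A = 4 / (-5 - 6)
Step 3: A = 4 / (-11)
Step 4: A = -4/11

-4/11


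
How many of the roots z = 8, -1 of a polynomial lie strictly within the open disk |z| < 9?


Step 1: Check each root:
  z = 8: |8| = 8 < 9
  z = -1: |-1| = 1 < 9
Step 2: Count = 2

2


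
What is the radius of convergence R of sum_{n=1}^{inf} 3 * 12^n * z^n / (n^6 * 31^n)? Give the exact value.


Step 1: General term a_n = 3 * 12^n / (n^6 * 31^n)
Step 2: By the root test, |a_n|^(1/n) = 3^(1/n) * 12 / (n^(6/n) * 31) -> 12/31 as n -> infinity (since 3^(1/n) -> 1 and n^(6/n) -> 1)
Step 3: R = 1/lim|a_n|^(1/n) = 31/12

31/12


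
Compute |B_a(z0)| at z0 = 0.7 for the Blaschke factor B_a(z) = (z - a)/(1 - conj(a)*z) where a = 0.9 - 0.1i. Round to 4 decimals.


Step 1: Numerator z0 - a = 0.7 - (0.9 - 0.1i) = -0.2 + 0.1i
Step 2: Denominator 1 - conj(a)*z0 = 1 - (0.9 + 0.1i)*0.7 = 0.37 - 0.07i
Step 3: |z0 - a|^2 = (-0.2)^2 + 0.1^2 = 0.05; |1 - conj(a)*z0|^2 = 0.37^2 + (-0.07)^2 = 0.1418
Step 4: |B_a(0.7)| = sqrt(0.05 / 0.1418) = sqrt(0.352609)
Step 5: = 0.5938

0.5938


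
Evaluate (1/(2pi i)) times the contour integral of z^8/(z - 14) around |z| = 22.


Step 1: f(z) = z^8, a = 14 is inside |z| = 22
Step 2: By Cauchy integral formula: (1/(2pi*i)) * integral = f(a)
Step 3: f(14) = 14^8 = 1475789056

1475789056


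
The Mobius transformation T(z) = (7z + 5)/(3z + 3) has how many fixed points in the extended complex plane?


Step 1: Fixed points satisfy T(z) = z
Step 2: 3z^2 - 4z - 5 = 0
Step 3: Discriminant = (-4)^2 - 4*3*(-5) = 76
Step 4: Number of fixed points = 2

2


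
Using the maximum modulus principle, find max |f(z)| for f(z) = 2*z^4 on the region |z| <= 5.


Step 1: On |z| = 5, |f(z)| = 2 * |z|^4 = 2 * 5^4
Step 2: By maximum modulus principle, maximum is on boundary.
Step 3: Maximum = 2 * 625 = 1250

1250


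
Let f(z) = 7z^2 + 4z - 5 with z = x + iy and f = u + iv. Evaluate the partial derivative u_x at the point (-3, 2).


Step 1: f(z) = 7(x+iy)^2 + 4(x+iy) - 5
Step 2: u = 7(x^2 - y^2) + 4x - 5
Step 3: u_x = 14x + 4
Step 4: At (-3, 2): u_x = -42 + 4 = -38

-38


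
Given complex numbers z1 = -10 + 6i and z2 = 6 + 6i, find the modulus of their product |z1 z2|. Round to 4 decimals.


Step 1: |z1| = sqrt((-10)^2 + 6^2) = sqrt(136)
Step 2: |z2| = sqrt(6^2 + 6^2) = sqrt(72)
Step 3: |z1*z2| = |z1|*|z2| = sqrt(136) * sqrt(72) = sqrt(136 * 72) = sqrt(9792)
Step 4: = 98.9545

98.9545


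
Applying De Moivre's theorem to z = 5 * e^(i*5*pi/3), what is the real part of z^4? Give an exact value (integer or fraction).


Step 1: By De Moivre's theorem, z^4 = 5^4 * e^(i*4*5*pi/3) = 625 * (cos(20*pi/3) + i*sin(20*pi/3))
Step 2: |z|^4 = 5^4 = 625
Step 3: Reduce the angle mod 2*pi: 20*pi/3 - 6*pi = 2*pi/3
Step 4: cos(2*pi/3) = -1/2
Step 5: Re(z^4) = 625 * (-1/2) = -625/2

-625/2


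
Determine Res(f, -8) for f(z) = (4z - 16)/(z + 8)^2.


Step 1: Pole of order 2 at z = -8
Step 2: Res = lim d/dz [(z + 8)^2 * f(z)] as z -> -8
Step 3: (z + 8)^2 * f(z) = 4z - 16
Step 4: d/dz[4z - 16] = 4

4


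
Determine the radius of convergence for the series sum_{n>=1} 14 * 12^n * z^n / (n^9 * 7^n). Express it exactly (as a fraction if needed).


Step 1: General term a_n = 14 * 12^n / (n^9 * 7^n)
Step 2: By the root test, |a_n|^(1/n) = 14^(1/n) * 12 / (n^(9/n) * 7) -> 12/7 as n -> infinity (since 14^(1/n) -> 1 and n^(9/n) -> 1)
Step 3: R = 1/lim|a_n|^(1/n) = 7/12

7/12


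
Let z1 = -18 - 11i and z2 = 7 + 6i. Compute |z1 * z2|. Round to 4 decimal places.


Step 1: |z1| = sqrt((-18)^2 + (-11)^2) = sqrt(445)
Step 2: |z2| = sqrt(7^2 + 6^2) = sqrt(85)
Step 3: |z1*z2| = |z1|*|z2| = sqrt(445) * sqrt(85) = sqrt(445 * 85) = sqrt(37825)
Step 4: = 194.4865

194.4865


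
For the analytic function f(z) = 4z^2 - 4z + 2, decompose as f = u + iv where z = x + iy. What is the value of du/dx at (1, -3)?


Step 1: f(z) = 4(x+iy)^2 - 4(x+iy) + 2
Step 2: u = 4(x^2 - y^2) - 4x + 2
Step 3: u_x = 8x - 4
Step 4: At (1, -3): u_x = 8 - 4 = 4

4


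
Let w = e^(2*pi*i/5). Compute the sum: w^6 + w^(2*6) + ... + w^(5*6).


Step 1: The sum sum_{j=1}^{n} w^(k*j) equals n if n | k, else 0.
Step 2: Here n = 5, k = 6
Step 3: Does n divide k? 5 | 6 -> False
Step 4: Sum = 0

0


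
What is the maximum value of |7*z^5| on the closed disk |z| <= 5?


Step 1: On |z| = 5, |f(z)| = 7 * |z|^5 = 7 * 5^5
Step 2: By maximum modulus principle, maximum is on boundary.
Step 3: Maximum = 7 * 3125 = 21875

21875


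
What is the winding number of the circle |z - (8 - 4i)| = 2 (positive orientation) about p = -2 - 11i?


Step 1: Center c = (8, -4), radius = 2
Step 2: |p - c|^2 = (-10)^2 + (-7)^2 = 149
Step 3: r^2 = 4
Step 4: |p-c| > r so winding number = 0

0


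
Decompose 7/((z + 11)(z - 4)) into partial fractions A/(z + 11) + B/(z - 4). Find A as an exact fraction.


Step 1: Multiply both sides by (z + 11) and set z = -11
Step 2: A = 7 / (-11 - 4)
Step 3: A = 7 / (-15)
Step 4: A = -7/15

-7/15


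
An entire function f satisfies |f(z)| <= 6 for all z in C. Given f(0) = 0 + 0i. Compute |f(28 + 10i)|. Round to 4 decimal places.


Step 1: By Liouville's theorem, a bounded entire function is constant.
Step 2: f(z) = f(0) = 0 + 0i for all z.
Step 3: |f(w)| = |0 + 0i| = sqrt(0 + 0)
Step 4: = 0.0

0.0


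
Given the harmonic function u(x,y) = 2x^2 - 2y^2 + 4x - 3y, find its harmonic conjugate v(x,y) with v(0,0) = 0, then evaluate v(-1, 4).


Step 1: v_x = -u_y = 4y + 3
Step 2: v_y = u_x = 4x + 4
Step 3: v = 4xy + 3x + 4y + C
Step 4: v(0,0) = 0 => C = 0
Step 5: v(-1, 4) = -3

-3


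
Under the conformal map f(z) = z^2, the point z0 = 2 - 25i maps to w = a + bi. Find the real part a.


Step 1: z0 = 2 - 25i
Step 2: z0^2 = 2^2 - (-25)^2 - 100i
Step 3: real part = 4 - 625 = -621

-621


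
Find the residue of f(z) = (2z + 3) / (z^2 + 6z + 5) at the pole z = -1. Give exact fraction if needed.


Step 1: Q(z) = z^2 + 6z + 5 = (z + 1)(z + 5)
Step 2: Q'(z) = 2z + 6
Step 3: Q'(-1) = 4, P(-1) = 1
Step 4: Res = P(-1)/Q'(-1) = 1/4 = 1/4

1/4


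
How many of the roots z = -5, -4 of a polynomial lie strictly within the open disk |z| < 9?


Step 1: Check each root:
  z = -5: |-5| = 5 < 9
  z = -4: |-4| = 4 < 9
Step 2: Count = 2

2


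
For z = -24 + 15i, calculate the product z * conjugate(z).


Step 1: conj(z) = -24 - 15i
Step 2: z * conj(z) = (-24)^2 + 15^2
Step 3: = 576 + 225 = 801

801


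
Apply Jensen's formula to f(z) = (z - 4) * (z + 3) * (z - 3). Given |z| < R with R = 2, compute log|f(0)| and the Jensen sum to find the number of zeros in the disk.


Jensen's formula: (1/2pi)*integral log|f(Re^it)|dt = log|f(0)| + sum_{|a_k|<R} log(R/|a_k|)
Step 1: f(0) = (-4) * 3 * (-3) = 36
Step 2: log|f(0)| = log|4| + log|-3| + log|3| = 3.5835
Step 3: Zeros inside |z| < 2: none
Step 4: Jensen sum = (empty sum) = 0
Step 5: n(R) = number of terms in the Jensen sum = count of zeros inside |z| < 2 = 0

0


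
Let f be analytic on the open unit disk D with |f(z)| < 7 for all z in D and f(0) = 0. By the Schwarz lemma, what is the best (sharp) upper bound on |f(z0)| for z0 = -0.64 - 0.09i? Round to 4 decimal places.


Step 1: g = f/7 maps D -> D with g(0) = 0, so by the Schwarz lemma |g(z)| <= |z|, i.e. |f(z)| <= 7|z|; this is sharp (f(z) = 7z).
Step 2: |z0|^2 = (-0.64)^2 + (-0.09)^2 = 0.4177
Step 3: |z0| = sqrt(0.4177) = 0.646297
Step 4: Best bound = 7 * |z0| = 7 * 0.646297 = 4.5241

4.5241


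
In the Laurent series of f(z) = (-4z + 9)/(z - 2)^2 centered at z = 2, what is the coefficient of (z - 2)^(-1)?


Step 1: Write the numerator in powers of (z - 2): -4z + 9 = -4(z - 2) + (-4*2 + 9) = -4(z - 2) + 1
Step 2: Divide by (z - 2)^2: f(z) = (z - 2)^(-2) - 4(z - 2)^(-1)
Step 3: This finite sum is the Laurent series of f about z = 2.
Step 4: Coefficient of (z - 2)^(-1) = coefficient of (z - 2) in the re-centred numerator = -4

-4


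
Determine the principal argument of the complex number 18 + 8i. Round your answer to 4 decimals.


Step 1: z = 18 + 8i
Step 2: arg(z) = atan2(8, 18)
Step 3: arg(z) = 0.4182

0.4182
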